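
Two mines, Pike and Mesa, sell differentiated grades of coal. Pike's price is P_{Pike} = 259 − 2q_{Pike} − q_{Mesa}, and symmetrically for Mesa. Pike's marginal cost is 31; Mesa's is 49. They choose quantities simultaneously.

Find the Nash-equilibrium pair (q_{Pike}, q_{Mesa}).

46.8, 40.8

Mine Pike's profit: π = q_{Pike}(259 − 2q_{Pike} − q_{Mesa}) − 31q_{Pike}.
∂π/∂q_{Pike} = 228 − 4q_{Pike} − q_{Mesa} = 0 ⇒ q_{Pike} = 57 − 0.25q_{Mesa}.
Similarly q_{Mesa} = 52.5 − 0.25q_{Pike}.
Solving the two reaction functions simultaneously: (1 − (−0.25)(−0.25))q_{Pike} = 57 − 0.25·52.5, so 0.9375q_{Pike} = 43.875 and q_{Pike} = 46.8.
Then q_{Mesa} = 52.5 − 0.25·46.8 = 40.8.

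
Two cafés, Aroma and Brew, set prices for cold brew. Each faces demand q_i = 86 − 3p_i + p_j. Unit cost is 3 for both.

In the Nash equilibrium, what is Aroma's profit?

Aroma's profit: π = (p_{Aroma} − 3)(86 − 3p_{Aroma} + p_{Brew}).
∂π/∂p_{Aroma} = 95 − 6p_{Aroma} + p_{Brew} = 0 ⇒ p_{Aroma} = 95/6 + (1/6)p_{Brew}.
Setting p_{Aroma} = p_{Brew} in the reaction function: p_{Aroma} = 95/6 + (1/6)p_{Aroma}, so p_{Aroma} = (95/6) / (5/6) = 19.
q_{Aroma} = 86 − 3·19 + 19 = 48.
Profit = (19 − 3)·48 = 768.

768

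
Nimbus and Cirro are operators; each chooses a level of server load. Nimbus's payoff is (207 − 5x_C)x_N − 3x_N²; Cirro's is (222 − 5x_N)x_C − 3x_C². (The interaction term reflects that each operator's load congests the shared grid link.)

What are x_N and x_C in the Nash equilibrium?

12, 27

Expanding Nimbus's payoff: 207x_N − 5x_Cx_N − 3x_N².
∂π/∂x_N = 207 − 5x_C − 6x_N = 0, so x_N = 34.5 − (5/6)x_C.
Likewise for Cirro: x_C = 37 − (5/6)x_N.
Substituting the second reaction function into the first: x_N = 34.5 − (5/6)(37 − (5/6)x_N), which gives (11/36)x_N = 11/3 ⇒ x_N = 12.
Then x_C = 37 − (5/6)·12 = 27.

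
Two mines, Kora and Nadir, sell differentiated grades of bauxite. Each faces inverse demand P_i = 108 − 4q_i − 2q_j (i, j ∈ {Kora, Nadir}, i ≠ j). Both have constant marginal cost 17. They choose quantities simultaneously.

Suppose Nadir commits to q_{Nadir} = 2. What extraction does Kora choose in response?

Mine Kora's profit: π = q_{Kora}(108 − 4q_{Kora} − 2q_{Nadir}) − 17q_{Kora}.
∂π/∂q_{Kora} = 91 − 8q_{Kora} − 2q_{Nadir} = 0 ⇒ q_{Kora} = 11.375 − 0.25q_{Nadir}.
At q_{Nadir} = 2: q_{Kora} = 11.375 − 0.25·2 = 10.875.

10.875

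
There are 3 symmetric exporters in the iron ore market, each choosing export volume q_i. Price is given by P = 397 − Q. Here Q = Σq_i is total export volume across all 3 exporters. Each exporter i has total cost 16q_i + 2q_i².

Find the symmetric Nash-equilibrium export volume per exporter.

A representative exporter's profit is π_i = q_i(397 − Q) − 16q_i − 2q_i², with Q = q_i + Σ_{j≠i} q_j.
First-order condition: 381 − 6q_i − Σ_{j≠i} q_j = 0.
With identical exporters, set every q_j = q: then 381 − 6q − 2q = 0, i.e. q = 381/8 = 47.625.

47.625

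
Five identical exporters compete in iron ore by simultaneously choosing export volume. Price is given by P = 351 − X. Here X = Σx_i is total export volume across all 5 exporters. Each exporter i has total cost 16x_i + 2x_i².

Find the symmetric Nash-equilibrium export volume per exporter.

A representative exporter's profit is π_i = x_i(351 − X) − 16x_i − 2x_i², with X = x_i + Σ_{j≠i} x_j.
First-order condition: 335 − 6x_i − Σ_{j≠i} x_j = 0.
In a symmetric equilibrium every exporter chooses the same x, so Σ_{j≠i} x_j = 4x. The condition becomes 335 − 10x = 0, giving x = 335/10 = 33.5.

33.5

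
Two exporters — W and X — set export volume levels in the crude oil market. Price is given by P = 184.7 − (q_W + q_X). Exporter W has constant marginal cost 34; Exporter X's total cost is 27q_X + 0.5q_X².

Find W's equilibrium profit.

Exporter W's profit: π = q_W(184.7 − (q_W + q_X)) − 34q_W.
∂π/∂q_W = 150.7 − 2q_W − q_X = 0, so q_W = 75.35 − 0.5q_X.
For X: ∂π/∂q_X = 157.7 − 3q_X − q_W = 0 ⇒ q_X = 1577/30 − (1/3)q_W.
Plugging q_X into W's best response: q_W = 75.35 − 0.5(1577/30 − (1/3)q_W) ⇒ (5/6)q_W = 736/15, so q_W = 58.88.
Then q_X = 1577/30 − (1/3)·58.88 = 32.94.
Price P = 184.7 − 91.82 = 92.88.
W's profit: (92.88 − 34)·58.88 = 3466.8544.

3466.8544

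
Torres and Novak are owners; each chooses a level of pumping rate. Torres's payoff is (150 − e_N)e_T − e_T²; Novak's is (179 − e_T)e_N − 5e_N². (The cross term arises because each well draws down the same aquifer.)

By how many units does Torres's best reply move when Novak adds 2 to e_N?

-1

Expanding Torres's payoff: 150e_T − e_Ne_T − e_T².
∂π/∂e_T = 150 − e_N − 2e_T = 0, so e_T = 75 − 0.5e_N.
The reaction-function slope is −0.5, so a 2-unit rise in e_N moves e_T by −0.5 × 2 = −1. Torres's best response falls — the actions are strategic substitutes.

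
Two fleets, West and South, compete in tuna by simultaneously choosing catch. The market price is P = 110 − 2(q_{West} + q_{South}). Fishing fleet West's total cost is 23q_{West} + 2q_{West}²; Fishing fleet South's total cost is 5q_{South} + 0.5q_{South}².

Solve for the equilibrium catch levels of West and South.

6.25, 18.5

Fishing fleet West's profit: π = q_{West}(110 − 2(q_{West} + q_{South})) − 23q_{West} − 2q_{West}².
∂π/∂q_{West} = 87 − 8q_{West} − 2q_{South} = 0, so q_{West} = 10.875 − 0.25q_{South}.
For South: ∂π/∂q_{South} = 105 − 5q_{South} − 2q_{West} = 0 ⇒ q_{South} = 21 − 0.4q_{West}.
Substituting the second reaction function into the first: q_{West} = 10.875 − 0.25(21 − 0.4q_{West}), which gives 0.9q_{West} = 5.625 ⇒ q_{West} = 6.25.
Then q_{South} = 21 − 0.4·6.25 = 18.5.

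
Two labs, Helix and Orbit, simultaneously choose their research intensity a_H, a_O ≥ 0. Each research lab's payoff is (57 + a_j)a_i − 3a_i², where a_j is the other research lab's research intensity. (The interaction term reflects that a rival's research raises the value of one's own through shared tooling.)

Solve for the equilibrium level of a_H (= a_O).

11.4

Helix's payoff is (57 + a_O)a_H − 3a_H².
∂π/∂a_H = 57 + a_O − 6a_H = 0, so a_H = 9.5 + (1/6)a_O.
The game is symmetric, so in equilibrium a_O = a_H: the reaction function gives (5/6)a_H = 9.5, hence a_H = 11.4.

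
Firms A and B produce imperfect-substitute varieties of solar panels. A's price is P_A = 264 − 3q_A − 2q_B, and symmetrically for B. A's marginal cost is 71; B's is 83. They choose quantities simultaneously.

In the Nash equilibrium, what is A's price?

Firm A's profit: π = q_A(264 − 3q_A − 2q_B) − 71q_A.
∂π/∂q_A = 193 − 6q_A − 2q_B = 0 ⇒ q_A = 193/6 − (1/3)q_B.
Similarly q_B = 181/6 − (1/3)q_A.
Substituting the second reaction function into the first: q_A = 193/6 − (1/3)(181/6 − (1/3)q_A), which gives (8/9)q_A = 199/9 ⇒ q_A = 24.875.
Then q_B = 181/6 − (1/3)·24.875 = 21.875.
P_A = 264 − 3·24.875 − 2·21.875 = 145.625.

145.625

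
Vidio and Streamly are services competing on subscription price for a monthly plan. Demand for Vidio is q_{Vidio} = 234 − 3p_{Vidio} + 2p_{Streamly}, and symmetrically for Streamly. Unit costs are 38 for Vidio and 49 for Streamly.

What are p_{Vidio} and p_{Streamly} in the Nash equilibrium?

Vidio's profit: π = (p_{Vidio} − 38)(234 − 3p_{Vidio} + 2p_{Streamly}).
∂π/∂p_{Vidio} = 348 − 6p_{Vidio} + 2p_{Streamly} = 0 ⇒ p_{Vidio} = 58 + (1/3)p_{Streamly}.
Similarly p_{Streamly} = 63.5 + (1/3)p_{Vidio}.
Solving the two reaction functions simultaneously: (1 − (1/3)(1/3))p_{Vidio} = 58 + (1/3)·63.5, so (8/9)p_{Vidio} = 475/6 and p_{Vidio} = 89.0625.
Then p_{Streamly} = 63.5 + (1/3)·89.0625 = 93.1875.

89.0625, 93.1875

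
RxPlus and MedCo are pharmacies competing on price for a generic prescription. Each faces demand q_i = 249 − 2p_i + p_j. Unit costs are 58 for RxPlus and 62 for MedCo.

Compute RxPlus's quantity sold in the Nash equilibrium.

128.4

RxPlus's profit: π = (p_{RxPlus} − 58)(249 − 2p_{RxPlus} + p_{MedCo}).
∂π/∂p_{RxPlus} = 365 − 4p_{RxPlus} + p_{MedCo} = 0 ⇒ p_{RxPlus} = 91.25 + 0.25p_{MedCo}.
Similarly p_{MedCo} = 93.25 + 0.25p_{RxPlus}.
Substituting the second reaction function into the first: p_{RxPlus} = 91.25 + 0.25(93.25 + 0.25p_{RxPlus}), which gives 0.9375p_{RxPlus} = 114.5625 ⇒ p_{RxPlus} = 122.2.
Then p_{MedCo} = 93.25 + 0.25·122.2 = 123.8.
q_{RxPlus} = 249 − 2·122.2 + 123.8 = 128.4.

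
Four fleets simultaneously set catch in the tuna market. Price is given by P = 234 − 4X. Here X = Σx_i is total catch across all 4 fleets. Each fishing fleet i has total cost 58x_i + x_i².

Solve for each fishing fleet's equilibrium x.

A representative fishing fleet's profit is π_i = x_i(234 − 4X) − 58x_i − x_i², with X = x_i + Σ_{j≠i} x_j.
First-order condition: 176 − 10x_i − 4Σ_{j≠i} x_j = 0.
With identical fishing fleets, set every x_j = x: then 176 − 10x − 12x = 0, i.e. x = 176/22 = 8.

8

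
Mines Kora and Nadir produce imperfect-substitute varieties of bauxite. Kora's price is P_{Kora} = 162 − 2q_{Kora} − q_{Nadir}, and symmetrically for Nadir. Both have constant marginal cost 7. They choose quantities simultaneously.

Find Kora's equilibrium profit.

1922

Mine Kora's profit: π = q_{Kora}(162 − 2q_{Kora} − q_{Nadir}) − 7q_{Kora}.
∂π/∂q_{Kora} = 155 − 4q_{Kora} − q_{Nadir} = 0 ⇒ q_{Kora} = 38.75 − 0.25q_{Nadir}.
The game is symmetric, so in equilibrium q_{Nadir} = q_{Kora}: the reaction function gives 1.25q_{Kora} = 38.75, hence q_{Kora} = 31.
P_{Kora} = 162 − 2·31 − 31 = 69.
Profit = (69 − 7)·31 = 1922.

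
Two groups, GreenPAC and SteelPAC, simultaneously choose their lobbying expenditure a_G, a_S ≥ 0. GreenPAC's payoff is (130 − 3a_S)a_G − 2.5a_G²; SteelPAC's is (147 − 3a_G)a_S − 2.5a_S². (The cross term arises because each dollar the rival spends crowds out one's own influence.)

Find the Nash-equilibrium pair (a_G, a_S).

13.0625, 21.5625

Expanding GreenPAC's payoff: 130a_G − 3a_Sa_G − 2.5a_G².
∂π/∂a_G = 130 − 3a_S − 5a_G = 0, so a_G = 26 − 0.6a_S.
Likewise for SteelPAC: a_S = 29.4 − 0.6a_G.
Solving the two reaction functions simultaneously: (1 − (−0.6)(−0.6))a_G = 26 − 0.6·29.4, so 0.64a_G = 8.36 and a_G = 13.0625.
Then a_S = 29.4 − 0.6·13.0625 = 21.5625.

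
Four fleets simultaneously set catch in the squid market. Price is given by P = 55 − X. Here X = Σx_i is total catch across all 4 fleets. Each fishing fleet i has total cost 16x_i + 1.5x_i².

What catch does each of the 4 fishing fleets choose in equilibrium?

A representative fishing fleet's profit is π_i = x_i(55 − X) − 16x_i − 1.5x_i², with X = x_i + Σ_{j≠i} x_j.
First-order condition: 39 − 5x_i − Σ_{j≠i} x_j = 0.
Imposing symmetry (x_j = x for all j) turns Σ_{j≠i} x_j into 3x, so 39 = 8x and x = 4.875.

4.875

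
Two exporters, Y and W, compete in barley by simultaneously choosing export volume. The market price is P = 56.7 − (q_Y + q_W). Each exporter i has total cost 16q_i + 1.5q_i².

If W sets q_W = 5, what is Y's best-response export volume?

Exporter Y's profit: π = q_Y(56.7 − (q_Y + q_W)) − 16q_Y − 1.5q_Y².
∂π/∂q_Y = 40.7 − 5q_Y − q_W = 0, so q_Y = 8.14 − 0.2q_W.
At q_W = 5: q_Y = 8.14 − 0.2·5 = 7.14.

7.14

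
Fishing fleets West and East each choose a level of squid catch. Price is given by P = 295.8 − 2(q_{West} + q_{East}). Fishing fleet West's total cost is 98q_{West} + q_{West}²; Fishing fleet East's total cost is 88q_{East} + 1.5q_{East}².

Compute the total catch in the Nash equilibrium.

Fishing fleet West's profit: π = q_{West}(295.8 − 2(q_{West} + q_{East})) − 98q_{West} − q_{West}².
∂π/∂q_{West} = 197.8 − 6q_{West} − 2q_{East} = 0, so q_{West} = 989/30 − (1/3)q_{East}.
For East: ∂π/∂q_{East} = 207.8 − 7q_{East} − 2q_{West} = 0 ⇒ q_{East} = 1039/35 − (2/7)q_{West}.
Solving the two reaction functions simultaneously: (1 − (−1/3)(−2/7))q_{West} = 989/30 − (1/3)·(1039/35), so (19/21)q_{West} = 323/14 and q_{West} = 25.5.
Then q_{East} = 1039/35 − (2/7)·25.5 = 22.4.
Total catch: 25.5 + 22.4 = 47.9.

47.9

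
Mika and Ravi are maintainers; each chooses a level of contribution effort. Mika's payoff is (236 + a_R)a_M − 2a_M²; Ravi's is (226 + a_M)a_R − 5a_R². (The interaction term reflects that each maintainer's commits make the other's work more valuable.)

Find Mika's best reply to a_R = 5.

60.25

Expanding Mika's payoff: 236a_M + a_Ra_M − 2a_M².
∂π/∂a_M = 236 + a_R − 4a_M = 0, so a_M = 59 + 0.25a_R.
At a_R = 5: a_M = 59 + 0.25·5 = 60.25.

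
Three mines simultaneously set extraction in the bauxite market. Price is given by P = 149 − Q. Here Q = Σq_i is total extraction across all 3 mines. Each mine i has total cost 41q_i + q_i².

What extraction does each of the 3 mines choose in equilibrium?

18

A representative mine's profit is π_i = q_i(149 − Q) − 41q_i − q_i², with Q = q_i + Σ_{j≠i} q_j.
First-order condition: 108 − 4q_i − Σ_{j≠i} q_j = 0.
Imposing symmetry (q_j = q for all j) turns Σ_{j≠i} q_j into 2q, so 108 = 6q and q = 18.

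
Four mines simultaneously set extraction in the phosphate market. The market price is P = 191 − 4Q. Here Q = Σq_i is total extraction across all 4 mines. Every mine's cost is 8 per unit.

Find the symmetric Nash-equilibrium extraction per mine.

A representative mine's profit is π_i = q_i(191 − 4Q) − 8q_i, with Q = q_i + Σ_{j≠i} q_j.
First-order condition: 183 − 8q_i − 4Σ_{j≠i} q_j = 0.
In a symmetric equilibrium every mine chooses the same q, so Σ_{j≠i} q_j = 3q. The condition becomes 183 − 20q = 0, giving q = 183/20 = 9.15.

9.15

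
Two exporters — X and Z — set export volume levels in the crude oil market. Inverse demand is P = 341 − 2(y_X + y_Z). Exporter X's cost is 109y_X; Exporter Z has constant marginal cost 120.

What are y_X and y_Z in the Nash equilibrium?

40.5, 35

Exporter X's profit: π = y_X(341 − 2(y_X + y_Z)) − 109y_X.
∂π/∂y_X = 232 − 4y_X − 2y_Z = 0, so y_X = 58 − 0.5y_Z.
By the same steps for Z: y_Z = 55.25 − 0.5y_X.
Plugging y_Z into X's best response: y_X = 58 − 0.5(55.25 − 0.5y_X) ⇒ 0.75y_X = 30.375, so y_X = 40.5.
Then y_Z = 55.25 − 0.5·40.5 = 35.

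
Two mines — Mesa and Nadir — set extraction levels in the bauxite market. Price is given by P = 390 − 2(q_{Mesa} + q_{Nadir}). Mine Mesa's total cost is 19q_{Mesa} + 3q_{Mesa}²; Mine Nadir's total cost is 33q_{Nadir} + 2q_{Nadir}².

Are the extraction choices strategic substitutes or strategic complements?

strategic substitutes

Mine Mesa's profit: π = q_{Mesa}(390 − 2(q_{Mesa} + q_{Nadir})) − 19q_{Mesa} − 3q_{Mesa}².
∂π/∂q_{Mesa} = 371 − 10q_{Mesa} − 2q_{Nadir} = 0, so q_{Mesa} = 37.1 − 0.2q_{Nadir}.
The best-response slope dq_{Mesa}/dq_{Nadir} = −0.2 < 0: the reaction function is downward-sloping, so the choices are strategic substitutes.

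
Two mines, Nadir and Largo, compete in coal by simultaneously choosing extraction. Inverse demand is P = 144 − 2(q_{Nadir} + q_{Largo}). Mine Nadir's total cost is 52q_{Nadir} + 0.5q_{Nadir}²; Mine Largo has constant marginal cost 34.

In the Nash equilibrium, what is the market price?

Mine Nadir's profit: π = q_{Nadir}(144 − 2(q_{Nadir} + q_{Largo})) − 52q_{Nadir} − 0.5q_{Nadir}².
∂π/∂q_{Nadir} = 92 − 5q_{Nadir} − 2q_{Largo} = 0, so q_{Nadir} = 18.4 − 0.4q_{Largo}.
For Largo: ∂π/∂q_{Largo} = 110 − 4q_{Largo} − 2q_{Nadir} = 0 ⇒ q_{Largo} = 27.5 − 0.5q_{Nadir}.
Plugging q_{Largo} into Nadir's best response: q_{Nadir} = 18.4 − 0.4(27.5 − 0.5q_{Nadir}) ⇒ 0.8q_{Nadir} = 7.4, so q_{Nadir} = 9.25.
Then q_{Largo} = 27.5 − 0.5·9.25 = 22.875.
Equilibrium price: P = 144 − 2·32.125 = 79.75.

79.75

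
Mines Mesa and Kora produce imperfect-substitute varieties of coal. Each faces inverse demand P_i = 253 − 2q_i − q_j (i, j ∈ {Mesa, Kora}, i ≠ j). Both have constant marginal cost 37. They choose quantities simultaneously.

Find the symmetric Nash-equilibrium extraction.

43.2

Mine Mesa's profit: π = q_{Mesa}(253 − 2q_{Mesa} − q_{Kora}) − 37q_{Mesa}.
∂π/∂q_{Mesa} = 216 − 4q_{Mesa} − q_{Kora} = 0 ⇒ q_{Mesa} = 54 − 0.25q_{Kora}.
By symmetry q_{Kora} = q_{Mesa}; substituting into the reaction function, 1.25q_{Mesa} = 54 and q_{Mesa} = 43.2.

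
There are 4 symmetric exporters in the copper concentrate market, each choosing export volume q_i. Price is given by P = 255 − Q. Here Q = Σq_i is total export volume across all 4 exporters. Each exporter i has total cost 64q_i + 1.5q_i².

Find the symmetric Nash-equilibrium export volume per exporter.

A representative exporter's profit is π_i = q_i(255 − Q) − 64q_i − 1.5q_i², with Q = q_i + Σ_{j≠i} q_j.
First-order condition: 191 − 5q_i − Σ_{j≠i} q_j = 0.
With identical exporters, set every q_j = q: then 191 − 5q − 3q = 0, i.e. q = 191/8 = 23.875.

23.875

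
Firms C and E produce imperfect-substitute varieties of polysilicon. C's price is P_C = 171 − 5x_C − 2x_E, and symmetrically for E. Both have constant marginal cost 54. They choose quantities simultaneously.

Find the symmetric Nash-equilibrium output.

Firm C's profit: π = x_C(171 − 5x_C − 2x_E) − 54x_C.
∂π/∂x_C = 117 − 10x_C − 2x_E = 0 ⇒ x_C = 11.7 − 0.2x_E.
The game is symmetric, so in equilibrium x_E = x_C: the reaction function gives 1.2x_C = 11.7, hence x_C = 9.75.

9.75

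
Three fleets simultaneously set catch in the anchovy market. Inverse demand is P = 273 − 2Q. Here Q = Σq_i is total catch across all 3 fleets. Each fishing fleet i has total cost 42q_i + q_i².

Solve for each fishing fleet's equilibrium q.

23.1

A representative fishing fleet's profit is π_i = q_i(273 − 2Q) − 42q_i − q_i², with Q = q_i + Σ_{j≠i} q_j.
First-order condition: 231 − 6q_i − 2Σ_{j≠i} q_j = 0.
With identical fishing fleets, set every q_j = q: then 231 − 6q − 4q = 0, i.e. q = 231/10 = 23.1.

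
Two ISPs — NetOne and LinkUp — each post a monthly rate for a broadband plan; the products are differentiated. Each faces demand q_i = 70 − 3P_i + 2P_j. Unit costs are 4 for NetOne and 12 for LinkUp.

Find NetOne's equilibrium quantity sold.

54

NetOne's profit: π = (P_{NetOne} − 4)(70 − 3P_{NetOne} + 2P_{LinkUp}).
∂π/∂P_{NetOne} = 82 − 6P_{NetOne} + 2P_{LinkUp} = 0 ⇒ P_{NetOne} = 41/3 + (1/3)P_{LinkUp}.
Similarly P_{LinkUp} = 53/3 + (1/3)P_{NetOne}.
Plugging P_{LinkUp} into NetOne's best response: P_{NetOne} = 41/3 + (1/3)(53/3 + (1/3)P_{NetOne}) ⇒ (8/9)P_{NetOne} = 176/9, so P_{NetOne} = 22.
Then P_{LinkUp} = 53/3 + (1/3)·22 = 25.
q_{NetOne} = 70 − 3·22 + 2·25 = 54.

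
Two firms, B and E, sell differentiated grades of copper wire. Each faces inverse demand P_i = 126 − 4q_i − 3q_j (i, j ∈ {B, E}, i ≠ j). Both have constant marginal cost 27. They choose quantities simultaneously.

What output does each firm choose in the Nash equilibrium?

9

Firm B's profit: π = q_B(126 − 4q_B − 3q_E) − 27q_B.
∂π/∂q_B = 99 − 8q_B − 3q_E = 0 ⇒ q_B = 12.375 − 0.375q_E.
By symmetry q_E = q_B; substituting into the reaction function, 1.375q_B = 12.375 and q_B = 9.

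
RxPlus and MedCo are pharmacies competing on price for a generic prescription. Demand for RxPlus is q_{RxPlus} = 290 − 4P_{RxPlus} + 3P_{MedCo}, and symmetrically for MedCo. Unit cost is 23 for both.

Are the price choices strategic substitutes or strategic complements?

strategic complements

RxPlus's profit: π = (P_{RxPlus} − 23)(290 − 4P_{RxPlus} + 3P_{MedCo}).
∂π/∂P_{RxPlus} = 382 − 8P_{RxPlus} + 3P_{MedCo} = 0 ⇒ P_{RxPlus} = 47.75 + 0.375P_{MedCo}.
The best-response slope dP_{RxPlus}/dP_{MedCo} = 0.375 > 0: the reaction function is upward-sloping, so the choices are strategic complements.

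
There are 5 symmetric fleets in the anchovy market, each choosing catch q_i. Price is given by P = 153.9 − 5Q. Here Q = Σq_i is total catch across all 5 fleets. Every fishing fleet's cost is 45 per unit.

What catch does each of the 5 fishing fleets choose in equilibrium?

A representative fishing fleet's profit is π_i = q_i(153.9 − 5Q) − 45q_i, with Q = q_i + Σ_{j≠i} q_j.
First-order condition: 108.9 − 10q_i − 5Σ_{j≠i} q_j = 0.
In a symmetric equilibrium every fishing fleet chooses the same q, so Σ_{j≠i} q_j = 4q. The condition becomes 108.9 − 30q = 0, giving q = 108.9/30 = 3.63.

3.63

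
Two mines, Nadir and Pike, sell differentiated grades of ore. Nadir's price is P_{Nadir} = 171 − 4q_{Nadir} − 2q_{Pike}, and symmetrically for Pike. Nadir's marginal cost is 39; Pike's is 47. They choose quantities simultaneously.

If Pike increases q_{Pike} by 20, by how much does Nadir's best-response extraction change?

Mine Nadir's profit: π = q_{Nadir}(171 − 4q_{Nadir} − 2q_{Pike}) − 39q_{Nadir}.
∂π/∂q_{Nadir} = 132 − 8q_{Nadir} − 2q_{Pike} = 0 ⇒ q_{Nadir} = 16.5 − 0.25q_{Pike}.
The reaction-function slope is −0.25, so a 20-unit rise in q_{Pike} moves q_{Nadir} by −0.25 × 20 = −5. Nadir's best response falls — the actions are strategic substitutes.

-5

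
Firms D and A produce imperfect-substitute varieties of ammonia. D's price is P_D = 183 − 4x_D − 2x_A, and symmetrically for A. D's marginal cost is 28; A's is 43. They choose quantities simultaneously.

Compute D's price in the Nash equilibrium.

92

Firm D's profit: π = x_D(183 − 4x_D − 2x_A) − 28x_D.
∂π/∂x_D = 155 − 8x_D − 2x_A = 0 ⇒ x_D = 19.375 − 0.25x_A.
Similarly x_A = 17.5 − 0.25x_D.
Plugging x_A into D's best response: x_D = 19.375 − 0.25(17.5 − 0.25x_D) ⇒ 0.9375x_D = 15, so x_D = 16.
Then x_A = 17.5 − 0.25·16 = 13.5.
P_D = 183 − 4·16 − 2·13.5 = 92.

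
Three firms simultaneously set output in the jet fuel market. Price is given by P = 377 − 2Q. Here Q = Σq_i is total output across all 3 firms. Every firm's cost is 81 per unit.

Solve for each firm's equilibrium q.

A representative firm's profit is π_i = q_i(377 − 2Q) − 81q_i, with Q = q_i + Σ_{j≠i} q_j.
First-order condition: 296 − 4q_i − 2Σ_{j≠i} q_j = 0.
Imposing symmetry (q_j = q for all j) turns Σ_{j≠i} q_j into 2q, so 296 = 8q and q = 37.

37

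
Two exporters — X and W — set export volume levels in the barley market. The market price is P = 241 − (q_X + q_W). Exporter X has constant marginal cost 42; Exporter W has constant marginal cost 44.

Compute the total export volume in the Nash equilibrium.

Exporter X's profit: π = q_X(241 − (q_X + q_W)) − 42q_X.
∂π/∂q_X = 199 − 2q_X − q_W = 0, so q_X = 99.5 − 0.5q_W.
By the same steps for W: q_W = 98.5 − 0.5q_X.
Plugging q_W into X's best response: q_X = 99.5 − 0.5(98.5 − 0.5q_X) ⇒ 0.75q_X = 50.25, so q_X = 67.
Then q_W = 98.5 − 0.5·67 = 65.
Total export volume: 67 + 65 = 132.

132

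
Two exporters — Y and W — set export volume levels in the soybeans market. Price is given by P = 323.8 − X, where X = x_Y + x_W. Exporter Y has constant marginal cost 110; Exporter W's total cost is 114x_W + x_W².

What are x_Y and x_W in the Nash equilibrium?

Exporter Y's profit: π = x_Y(323.8 − (x_Y + x_W)) − 110x_Y.
∂π/∂x_Y = 213.8 − 2x_Y − x_W = 0, so x_Y = 106.9 − 0.5x_W.
For W: ∂π/∂x_W = 209.8 − 4x_W − x_Y = 0 ⇒ x_W = 52.45 − 0.25x_Y.
Substituting the second reaction function into the first: x_Y = 106.9 − 0.5(52.45 − 0.25x_Y), which gives 0.875x_Y = 80.675 ⇒ x_Y = 92.2.
Then x_W = 52.45 − 0.25·92.2 = 29.4.

92.2, 29.4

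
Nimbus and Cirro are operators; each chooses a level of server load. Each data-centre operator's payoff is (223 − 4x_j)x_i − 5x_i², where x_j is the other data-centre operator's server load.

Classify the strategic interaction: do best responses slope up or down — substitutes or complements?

strategic substitutes

Nimbus's payoff is (223 − 4x_C)x_N − 5x_N².
∂π/∂x_N = 223 − 4x_C − 10x_N = 0, so x_N = 22.3 − 0.4x_C.
The best-response slope dx_N/dx_C = −0.4 < 0: the reaction function is downward-sloping, so the choices are strategic substitutes.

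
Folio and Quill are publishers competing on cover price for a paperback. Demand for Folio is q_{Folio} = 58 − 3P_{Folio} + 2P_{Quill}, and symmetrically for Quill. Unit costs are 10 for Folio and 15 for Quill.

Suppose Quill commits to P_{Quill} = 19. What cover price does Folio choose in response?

Folio's profit: π = (P_{Folio} − 10)(58 − 3P_{Folio} + 2P_{Quill}).
∂π/∂P_{Folio} = 88 − 6P_{Folio} + 2P_{Quill} = 0 ⇒ P_{Folio} = 44/3 + (1/3)P_{Quill}.
At P_{Quill} = 19: P_{Folio} = 44/3 + (1/3)·19 = 21.

21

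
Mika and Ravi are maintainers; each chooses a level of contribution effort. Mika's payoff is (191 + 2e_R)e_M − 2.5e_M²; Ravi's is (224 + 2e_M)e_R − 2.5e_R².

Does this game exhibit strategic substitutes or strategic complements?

Expanding Mika's payoff: 191e_M + 2e_Re_M − 2.5e_M².
∂π/∂e_M = 191 + 2e_R − 5e_M = 0, so e_M = 38.2 + 0.4e_R.
The best-response slope de_M/de_R = 0.4 > 0: the reaction function is upward-sloping, so the choices are strategic complements.

strategic complements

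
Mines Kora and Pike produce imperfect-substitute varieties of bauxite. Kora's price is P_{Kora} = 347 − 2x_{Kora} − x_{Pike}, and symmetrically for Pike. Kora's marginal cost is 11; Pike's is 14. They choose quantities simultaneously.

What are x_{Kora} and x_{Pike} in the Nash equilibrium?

Mine Kora's profit: π = x_{Kora}(347 − 2x_{Kora} − x_{Pike}) − 11x_{Kora}.
∂π/∂x_{Kora} = 336 − 4x_{Kora} − x_{Pike} = 0 ⇒ x_{Kora} = 84 − 0.25x_{Pike}.
Similarly x_{Pike} = 83.25 − 0.25x_{Kora}.
Plugging x_{Pike} into Kora's best response: x_{Kora} = 84 − 0.25(83.25 − 0.25x_{Kora}) ⇒ 0.9375x_{Kora} = 63.1875, so x_{Kora} = 67.4.
Then x_{Pike} = 83.25 − 0.25·67.4 = 66.4.

67.4, 66.4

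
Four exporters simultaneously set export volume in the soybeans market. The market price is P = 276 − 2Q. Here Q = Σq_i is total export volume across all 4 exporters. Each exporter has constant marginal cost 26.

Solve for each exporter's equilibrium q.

A representative exporter's profit is π_i = q_i(276 − 2Q) − 26q_i, with Q = q_i + Σ_{j≠i} q_j.
First-order condition: 250 − 4q_i − 2Σ_{j≠i} q_j = 0.
With identical exporters, set every q_j = q: then 250 − 4q − 6q = 0, i.e. q = 250/10 = 25.

25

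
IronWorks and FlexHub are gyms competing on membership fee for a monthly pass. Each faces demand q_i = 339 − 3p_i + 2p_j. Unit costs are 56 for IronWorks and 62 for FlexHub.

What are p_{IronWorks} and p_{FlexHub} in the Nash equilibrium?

IronWorks's profit: π = (p_{IronWorks} − 56)(339 − 3p_{IronWorks} + 2p_{FlexHub}).
∂π/∂p_{IronWorks} = 507 − 6p_{IronWorks} + 2p_{FlexHub} = 0 ⇒ p_{IronWorks} = 84.5 + (1/3)p_{FlexHub}.
Similarly p_{FlexHub} = 87.5 + (1/3)p_{IronWorks}.
Solving the two reaction functions simultaneously: (1 − (1/3)(1/3))p_{IronWorks} = 84.5 + (1/3)·87.5, so (8/9)p_{IronWorks} = 341/3 and p_{IronWorks} = 127.875.
Then p_{FlexHub} = 87.5 + (1/3)·127.875 = 130.125.

127.875, 130.125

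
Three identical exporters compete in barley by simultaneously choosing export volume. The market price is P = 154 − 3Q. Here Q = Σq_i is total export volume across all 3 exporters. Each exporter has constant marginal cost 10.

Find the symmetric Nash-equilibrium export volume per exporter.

A representative exporter's profit is π_i = q_i(154 − 3Q) − 10q_i, with Q = q_i + Σ_{j≠i} q_j.
First-order condition: 144 − 6q_i − 3Σ_{j≠i} q_j = 0.
Imposing symmetry (q_j = q for all j) turns Σ_{j≠i} q_j into 2q, so 144 = 12q and q = 12.

12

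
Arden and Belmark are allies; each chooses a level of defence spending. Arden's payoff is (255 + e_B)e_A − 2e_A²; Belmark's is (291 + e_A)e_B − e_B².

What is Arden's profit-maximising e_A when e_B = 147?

Expanding Arden's payoff: 255e_A + e_Be_A − 2e_A².
∂π/∂e_A = 255 + e_B − 4e_A = 0, so e_A = 63.75 + 0.25e_B.
At e_B = 147: e_A = 63.75 + 0.25·147 = 100.5.

100.5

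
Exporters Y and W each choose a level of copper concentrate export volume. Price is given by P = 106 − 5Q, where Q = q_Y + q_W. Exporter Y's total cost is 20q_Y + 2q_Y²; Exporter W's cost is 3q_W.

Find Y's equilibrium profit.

Exporter Y's profit: π = q_Y(106 − 5(q_Y + q_W)) − 20q_Y − 2q_Y².
∂π/∂q_Y = 86 − 14q_Y − 5q_W = 0, so q_Y = 43/7 − (5/14)q_W.
For W: ∂π/∂q_W = 103 − 10q_W − 5q_Y = 0 ⇒ q_W = 10.3 − 0.5q_Y.
Solving the two reaction functions simultaneously: (1 − (−5/14)(−0.5))q_Y = 43/7 − (5/14)·10.3, so (23/28)q_Y = 69/28 and q_Y = 3.
Then q_W = 10.3 − 0.5·3 = 8.8.
Price P = 106 − 5·11.8 = 47.
Y's profit: (47 − 20)·3 − 2(3)² = 63.

63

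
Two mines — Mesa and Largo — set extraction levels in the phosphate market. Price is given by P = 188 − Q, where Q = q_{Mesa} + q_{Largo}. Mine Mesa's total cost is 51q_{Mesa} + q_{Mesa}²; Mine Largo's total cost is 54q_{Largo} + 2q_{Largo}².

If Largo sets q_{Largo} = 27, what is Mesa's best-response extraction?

Mine Mesa's profit: π = q_{Mesa}(188 − (q_{Mesa} + q_{Largo})) − 51q_{Mesa} − q_{Mesa}².
∂π/∂q_{Mesa} = 137 − 4q_{Mesa} − q_{Largo} = 0, so q_{Mesa} = 34.25 − 0.25q_{Largo}.
At q_{Largo} = 27: q_{Mesa} = 34.25 − 0.25·27 = 27.5.

27.5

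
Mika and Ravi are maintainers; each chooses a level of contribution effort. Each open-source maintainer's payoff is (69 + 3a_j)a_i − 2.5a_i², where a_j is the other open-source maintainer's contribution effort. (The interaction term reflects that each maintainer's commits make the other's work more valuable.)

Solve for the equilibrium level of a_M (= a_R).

Mika's payoff is (69 + 3a_R)a_M − 2.5a_M².
∂π/∂a_M = 69 + 3a_R − 5a_M = 0, so a_M = 13.8 + 0.6a_R.
By symmetry a_R = a_M; substituting into the reaction function, 0.4a_M = 13.8 and a_M = 34.5.

34.5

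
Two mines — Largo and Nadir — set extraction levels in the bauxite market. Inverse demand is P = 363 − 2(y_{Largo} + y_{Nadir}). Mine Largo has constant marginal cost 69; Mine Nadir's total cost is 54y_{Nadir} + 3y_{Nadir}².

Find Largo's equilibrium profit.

8320.5

Mine Largo's profit: π = y_{Largo}(363 − 2(y_{Largo} + y_{Nadir})) − 69y_{Largo}.
∂π/∂y_{Largo} = 294 − 4y_{Largo} − 2y_{Nadir} = 0, so y_{Largo} = 73.5 − 0.5y_{Nadir}.
For Nadir: ∂π/∂y_{Nadir} = 309 − 10y_{Nadir} − 2y_{Largo} = 0 ⇒ y_{Nadir} = 30.9 − 0.2y_{Largo}.
Plugging y_{Nadir} into Largo's best response: y_{Largo} = 73.5 − 0.5(30.9 − 0.2y_{Largo}) ⇒ 0.9y_{Largo} = 58.05, so y_{Largo} = 64.5.
Then y_{Nadir} = 30.9 − 0.2·64.5 = 18.
Price P = 363 − 2·82.5 = 198.
Largo's profit: (198 − 69)·64.5 = 8320.5.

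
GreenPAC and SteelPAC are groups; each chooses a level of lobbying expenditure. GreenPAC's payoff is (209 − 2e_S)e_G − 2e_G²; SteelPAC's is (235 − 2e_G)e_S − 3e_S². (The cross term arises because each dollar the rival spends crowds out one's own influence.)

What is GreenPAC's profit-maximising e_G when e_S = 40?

Expanding GreenPAC's payoff: 209e_G − 2e_Se_G − 2e_G².
∂π/∂e_G = 209 − 2e_S − 4e_G = 0, so e_G = 52.25 − 0.5e_S.
At e_S = 40: e_G = 52.25 − 0.5·40 = 32.25.

32.25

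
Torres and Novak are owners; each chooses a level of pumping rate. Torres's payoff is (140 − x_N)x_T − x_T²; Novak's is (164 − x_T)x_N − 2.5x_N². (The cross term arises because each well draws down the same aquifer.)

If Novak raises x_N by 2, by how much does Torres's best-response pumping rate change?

-1

Expanding Torres's payoff: 140x_T − x_Nx_T − x_T².
∂π/∂x_T = 140 − x_N − 2x_T = 0, so x_T = 70 − 0.5x_N.
The reaction-function slope is −0.5, so a 2-unit rise in x_N moves x_T by −0.5 × 2 = −1. Torres's best response falls — the actions are strategic substitutes.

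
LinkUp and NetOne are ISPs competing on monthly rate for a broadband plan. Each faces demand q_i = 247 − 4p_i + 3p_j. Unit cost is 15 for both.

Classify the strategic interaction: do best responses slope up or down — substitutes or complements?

strategic complements

LinkUp's profit: π = (p_{LinkUp} − 15)(247 − 4p_{LinkUp} + 3p_{NetOne}).
∂π/∂p_{LinkUp} = 307 − 8p_{LinkUp} + 3p_{NetOne} = 0 ⇒ p_{LinkUp} = 38.375 + 0.375p_{NetOne}.
The best-response slope dp_{LinkUp}/dp_{NetOne} = 0.375 > 0: the reaction function is upward-sloping, so the choices are strategic complements.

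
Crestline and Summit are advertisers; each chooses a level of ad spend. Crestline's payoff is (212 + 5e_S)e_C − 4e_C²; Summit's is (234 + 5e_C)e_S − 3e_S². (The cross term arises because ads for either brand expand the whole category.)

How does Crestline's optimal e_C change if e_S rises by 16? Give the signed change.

10

Expanding Crestline's payoff: 212e_C + 5e_Se_C − 4e_C².
∂π/∂e_C = 212 + 5e_S − 8e_C = 0, so e_C = 26.5 + 0.625e_S.
The reaction-function slope is 0.625, so a 16-unit rise in e_S moves e_C by 0.625 × 16 = 10. Crestline's best response rises — the actions are strategic complements.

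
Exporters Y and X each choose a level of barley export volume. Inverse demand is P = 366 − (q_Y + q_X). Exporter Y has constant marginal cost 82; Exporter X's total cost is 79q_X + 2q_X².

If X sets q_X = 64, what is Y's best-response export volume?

110

Exporter Y's profit: π = q_Y(366 − (q_Y + q_X)) − 82q_Y.
∂π/∂q_Y = 284 − 2q_Y − q_X = 0, so q_Y = 142 − 0.5q_X.
At q_X = 64: q_Y = 142 − 0.5·64 = 110.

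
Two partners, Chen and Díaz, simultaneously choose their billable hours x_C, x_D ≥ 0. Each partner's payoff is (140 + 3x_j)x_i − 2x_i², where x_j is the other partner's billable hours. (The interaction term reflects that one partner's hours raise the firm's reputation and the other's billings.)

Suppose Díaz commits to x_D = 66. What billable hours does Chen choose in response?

Chen's payoff is (140 + 3x_D)x_C − 2x_C².
∂π/∂x_C = 140 + 3x_D − 4x_C = 0, so x_C = 35 + 0.75x_D.
At x_D = 66: x_C = 35 + 0.75·66 = 84.5.

84.5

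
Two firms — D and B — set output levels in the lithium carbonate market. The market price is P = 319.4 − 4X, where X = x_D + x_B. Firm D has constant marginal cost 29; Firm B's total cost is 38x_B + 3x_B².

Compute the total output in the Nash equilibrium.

Firm D's profit: π = x_D(319.4 − 4(x_D + x_B)) − 29x_D.
∂π/∂x_D = 290.4 − 8x_D − 4x_B = 0, so x_D = 36.3 − 0.5x_B.
For B: ∂π/∂x_B = 281.4 − 14x_B − 4x_D = 0 ⇒ x_B = 20.1 − (2/7)x_D.
Solving the two reaction functions simultaneously: (1 − (−0.5)(−2/7))x_D = 36.3 − 0.5·20.1, so (6/7)x_D = 26.25 and x_D = 30.625.
Then x_B = 20.1 − (2/7)·30.625 = 11.35.
Total output: 30.625 + 11.35 = 41.975.

41.975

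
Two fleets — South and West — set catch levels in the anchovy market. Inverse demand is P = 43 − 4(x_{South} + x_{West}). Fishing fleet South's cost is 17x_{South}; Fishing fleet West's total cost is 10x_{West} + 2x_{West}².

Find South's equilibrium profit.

Fishing fleet South's profit: π = x_{South}(43 − 4(x_{South} + x_{West})) − 17x_{South}.
∂π/∂x_{South} = 26 − 8x_{South} − 4x_{West} = 0, so x_{South} = 3.25 − 0.5x_{West}.
For West: ∂π/∂x_{West} = 33 − 12x_{West} − 4x_{South} = 0 ⇒ x_{West} = 2.75 − (1/3)x_{South}.
Substituting the second reaction function into the first: x_{South} = 3.25 − 0.5(2.75 − (1/3)x_{South}), which gives (5/6)x_{South} = 1.875 ⇒ x_{South} = 2.25.
Then x_{West} = 2.75 − (1/3)·2.25 = 2.
Price P = 43 − 4·4.25 = 26.
South's profit: (26 − 17)·2.25 = 20.25.

20.25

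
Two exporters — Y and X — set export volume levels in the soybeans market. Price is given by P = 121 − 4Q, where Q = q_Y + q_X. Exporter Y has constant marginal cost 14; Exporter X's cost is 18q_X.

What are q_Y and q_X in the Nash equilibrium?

Exporter Y's profit: π = q_Y(121 − 4(q_Y + q_X)) − 14q_Y.
∂π/∂q_Y = 107 − 8q_Y − 4q_X = 0, so q_Y = 13.375 − 0.5q_X.
By the same steps for X: q_X = 12.875 − 0.5q_Y.
Substituting the second reaction function into the first: q_Y = 13.375 − 0.5(12.875 − 0.5q_Y), which gives 0.75q_Y = 6.9375 ⇒ q_Y = 9.25.
Then q_X = 12.875 − 0.5·9.25 = 8.25.

9.25, 8.25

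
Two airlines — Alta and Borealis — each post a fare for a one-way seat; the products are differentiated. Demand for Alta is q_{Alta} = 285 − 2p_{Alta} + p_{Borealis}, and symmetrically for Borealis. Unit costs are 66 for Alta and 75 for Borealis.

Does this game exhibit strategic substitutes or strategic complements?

Alta's profit: π = (p_{Alta} − 66)(285 − 2p_{Alta} + p_{Borealis}).
∂π/∂p_{Alta} = 417 − 4p_{Alta} + p_{Borealis} = 0 ⇒ p_{Alta} = 104.25 + 0.25p_{Borealis}.
The best-response slope dp_{Alta}/dp_{Borealis} = 0.25 > 0: the reaction function is upward-sloping, so the choices are strategic complements.

strategic complements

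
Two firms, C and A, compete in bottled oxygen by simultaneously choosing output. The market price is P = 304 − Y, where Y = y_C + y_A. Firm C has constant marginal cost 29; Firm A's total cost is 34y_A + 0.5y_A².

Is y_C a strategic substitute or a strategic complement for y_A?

strategic substitutes

Firm C's profit: π = y_C(304 − (y_C + y_A)) − 29y_C.
∂π/∂y_C = 275 − 2y_C − y_A = 0, so y_C = 137.5 − 0.5y_A.
The best-response slope dy_C/dy_A = −0.5 < 0: the reaction function is downward-sloping, so the choices are strategic substitutes.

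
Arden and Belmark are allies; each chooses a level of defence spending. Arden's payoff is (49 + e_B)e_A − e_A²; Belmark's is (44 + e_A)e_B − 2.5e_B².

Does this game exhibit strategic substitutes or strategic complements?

strategic complements

Expanding Arden's payoff: 49e_A + e_Be_A − e_A².
∂π/∂e_A = 49 + e_B − 2e_A = 0, so e_A = 24.5 + 0.5e_B.
The best-response slope de_A/de_B = 0.5 > 0: the reaction function is upward-sloping, so the choices are strategic complements.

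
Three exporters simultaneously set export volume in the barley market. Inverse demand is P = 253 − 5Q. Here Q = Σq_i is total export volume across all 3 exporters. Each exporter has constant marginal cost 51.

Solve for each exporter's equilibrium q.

A representative exporter's profit is π_i = q_i(253 − 5Q) − 51q_i, with Q = q_i + Σ_{j≠i} q_j.
First-order condition: 202 − 10q_i − 5Σ_{j≠i} q_j = 0.
In a symmetric equilibrium every exporter chooses the same q, so Σ_{j≠i} q_j = 2q. The condition becomes 202 − 20q = 0, giving q = 202/20 = 10.1.

10.1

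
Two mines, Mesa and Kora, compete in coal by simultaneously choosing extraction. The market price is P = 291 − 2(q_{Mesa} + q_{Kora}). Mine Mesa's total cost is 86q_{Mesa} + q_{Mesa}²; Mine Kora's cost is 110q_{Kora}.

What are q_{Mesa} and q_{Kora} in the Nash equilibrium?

22.9, 33.8

Mine Mesa's profit: π = q_{Mesa}(291 − 2(q_{Mesa} + q_{Kora})) − 86q_{Mesa} − q_{Mesa}².
∂π/∂q_{Mesa} = 205 − 6q_{Mesa} − 2q_{Kora} = 0, so q_{Mesa} = 205/6 − (1/3)q_{Kora}.
For Kora: ∂π/∂q_{Kora} = 181 − 4q_{Kora} − 2q_{Mesa} = 0 ⇒ q_{Kora} = 45.25 − 0.5q_{Mesa}.
Solving the two reaction functions simultaneously: (1 − (−1/3)(−0.5))q_{Mesa} = 205/6 − (1/3)·45.25, so (5/6)q_{Mesa} = 229/12 and q_{Mesa} = 22.9.
Then q_{Kora} = 45.25 − 0.5·22.9 = 33.8.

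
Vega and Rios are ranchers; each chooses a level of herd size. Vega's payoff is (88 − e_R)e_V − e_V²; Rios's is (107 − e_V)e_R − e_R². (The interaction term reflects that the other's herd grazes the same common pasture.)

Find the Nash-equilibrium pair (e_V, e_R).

Expanding Vega's payoff: 88e_V − e_Re_V − e_V².
∂π/∂e_V = 88 − e_R − 2e_V = 0, so e_V = 44 − 0.5e_R.
Likewise for Rios: e_R = 53.5 − 0.5e_V.
Plugging e_R into Vega's best response: e_V = 44 − 0.5(53.5 − 0.5e_V) ⇒ 0.75e_V = 17.25, so e_V = 23.
Then e_R = 53.5 − 0.5·23 = 42.

23, 42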